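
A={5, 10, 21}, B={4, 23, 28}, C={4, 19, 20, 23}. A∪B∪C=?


A ∪ B = {4, 5, 10, 21, 23, 28}
(A ∪ B) ∪ C = {4, 5, 10, 19, 20, 21, 23, 28}

A ∪ B ∪ C = {4, 5, 10, 19, 20, 21, 23, 28}


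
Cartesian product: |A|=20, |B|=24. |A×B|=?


|A × B| = |A| × |B|
= 20 × 24
= 480

|A × B| = 480


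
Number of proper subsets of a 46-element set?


Total subsets = 2^n = 2^46 = 70368744177664
Proper subsets exclude the set itself: 2^n - 1
= 70368744177664 - 1
= 70368744177663

Number of proper subsets = 70368744177663


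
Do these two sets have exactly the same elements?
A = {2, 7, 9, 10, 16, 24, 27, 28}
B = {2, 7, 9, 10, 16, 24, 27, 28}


Two sets are equal iff they have exactly the same elements.
A = {2, 7, 9, 10, 16, 24, 27, 28}
B = {2, 7, 9, 10, 16, 24, 27, 28}
Same elements → A = B

Yes, A = B


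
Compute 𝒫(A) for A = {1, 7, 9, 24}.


|A| = 4, so |P(A)| = 2^4 = 16
Enumerate subsets by cardinality (0 to 4):
∅, {1}, {7}, {9}, {24}, {1, 7}, {1, 9}, {1, 24}, {7, 9}, {7, 24}, {9, 24}, {1, 7, 9}, {1, 7, 24}, {1, 9, 24}, {7, 9, 24}, {1, 7, 9, 24}

P(A) has 16 subsets: ∅, {1}, {7}, {9}, {24}, {1, 7}, {1, 9}, {1, 24}, {7, 9}, {7, 24}, {9, 24}, {1, 7, 9}, {1, 7, 24}, {1, 9, 24}, {7, 9, 24}, {1, 7, 9, 24}


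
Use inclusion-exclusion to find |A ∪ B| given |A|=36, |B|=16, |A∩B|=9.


|A ∪ B| = |A| + |B| - |A ∩ B|
= 36 + 16 - 9
= 43

|A ∪ B| = 43


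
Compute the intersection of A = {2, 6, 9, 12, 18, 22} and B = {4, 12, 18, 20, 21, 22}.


A ∩ B = elements in both A and B
A = {2, 6, 9, 12, 18, 22}
B = {4, 12, 18, 20, 21, 22}
A ∩ B = {12, 18, 22}

A ∩ B = {12, 18, 22}


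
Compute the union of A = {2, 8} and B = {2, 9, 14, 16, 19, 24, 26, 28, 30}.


A ∪ B = all elements in A or B (or both)
A = {2, 8}
B = {2, 9, 14, 16, 19, 24, 26, 28, 30}
A ∪ B = {2, 8, 9, 14, 16, 19, 24, 26, 28, 30}

A ∪ B = {2, 8, 9, 14, 16, 19, 24, 26, 28, 30}


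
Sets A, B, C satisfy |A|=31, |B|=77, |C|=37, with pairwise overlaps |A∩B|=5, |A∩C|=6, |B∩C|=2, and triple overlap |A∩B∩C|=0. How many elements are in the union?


|A∪B∪C| = |A|+|B|+|C| - |A∩B|-|A∩C|-|B∩C| + |A∩B∩C|
= 31+77+37 - 5-6-2 + 0
= 145 - 13 + 0
= 132

|A ∪ B ∪ C| = 132


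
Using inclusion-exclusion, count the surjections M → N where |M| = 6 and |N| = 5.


n = |M| = 6, k = |N| = 5. Surjections via inclusion-exclusion:
S(n,k) = Σ(-1)^i × C(k,i) × (k-i)^n, i=0 to k
i=0: (-1)^0×C(5,0)×5^6 = 15625
i=1: (-1)^1×C(5,1)×4^6 = -20480
i=2: (-1)^2×C(5,2)×3^6 = 7290
i=3: (-1)^3×C(5,3)×2^6 = -640
i=4: (-1)^4×C(5,4)×1^6 = 5
i=5: (-1)^5×C(5,5)×0^6 = 0
Total = 1800

Number of surjections = 1800


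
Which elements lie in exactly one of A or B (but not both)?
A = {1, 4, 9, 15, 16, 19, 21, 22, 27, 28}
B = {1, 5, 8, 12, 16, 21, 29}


A △ B = (A \ B) ∪ (B \ A) = elements in exactly one of A or B
A \ B = {4, 9, 15, 19, 22, 27, 28}
B \ A = {5, 8, 12, 29}
A △ B = {4, 5, 8, 9, 12, 15, 19, 22, 27, 28, 29}

A △ B = {4, 5, 8, 9, 12, 15, 19, 22, 27, 28, 29}


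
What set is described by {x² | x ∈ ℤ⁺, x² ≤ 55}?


Checking each candidate:
Condition: positive perfect squares ≤ 55
Result = {1, 4, 9, 16, 25, 36, 49}

{1, 4, 9, 16, 25, 36, 49}


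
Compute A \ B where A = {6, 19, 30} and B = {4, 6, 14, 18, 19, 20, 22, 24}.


A \ B = elements in A but not in B
A = {6, 19, 30}
B = {4, 6, 14, 18, 19, 20, 22, 24}
Remove from A any elements in B
A \ B = {30}

A \ B = {30}


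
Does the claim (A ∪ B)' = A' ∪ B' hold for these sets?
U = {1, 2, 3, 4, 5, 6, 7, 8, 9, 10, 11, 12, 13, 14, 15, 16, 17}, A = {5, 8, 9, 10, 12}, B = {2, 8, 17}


LHS: A ∪ B = {2, 5, 8, 9, 10, 12, 17}
(A ∪ B)' = U \ (A ∪ B) = {1, 3, 4, 6, 7, 11, 13, 14, 15, 16}
A' = {1, 2, 3, 4, 6, 7, 11, 13, 14, 15, 16, 17}, B' = {1, 3, 4, 5, 6, 7, 9, 10, 11, 12, 13, 14, 15, 16}
Claimed RHS: A' ∪ B' = {1, 2, 3, 4, 5, 6, 7, 9, 10, 11, 12, 13, 14, 15, 16, 17}
Identity is INVALID: LHS = {1, 3, 4, 6, 7, 11, 13, 14, 15, 16} but the RHS claimed here equals {1, 2, 3, 4, 5, 6, 7, 9, 10, 11, 12, 13, 14, 15, 16, 17}. The correct form is (A ∪ B)' = A' ∩ B'.

Identity is invalid: (A ∪ B)' = {1, 3, 4, 6, 7, 11, 13, 14, 15, 16} but A' ∪ B' = {1, 2, 3, 4, 5, 6, 7, 9, 10, 11, 12, 13, 14, 15, 16, 17}. The correct De Morgan law is (A ∪ B)' = A' ∩ B'.


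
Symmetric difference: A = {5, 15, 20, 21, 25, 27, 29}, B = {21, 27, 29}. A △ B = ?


A △ B = (A \ B) ∪ (B \ A) = elements in exactly one of A or B
A \ B = {5, 15, 20, 25}
B \ A = ∅
A △ B = {5, 15, 20, 25}

A △ B = {5, 15, 20, 25}


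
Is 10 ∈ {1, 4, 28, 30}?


A = {1, 4, 28, 30}
Checking if 10 is in A
10 is not in A → False

10 ∉ A


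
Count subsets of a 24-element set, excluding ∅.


Total subsets = 2^n = 2^24 = 16777216
Non-empty subsets exclude the empty set: 2^n - 1
= 16777216 - 1
= 16777215

Number of non-empty subsets = 16777215


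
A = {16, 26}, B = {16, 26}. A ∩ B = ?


A ∩ B = elements in both A and B
A = {16, 26}
B = {16, 26}
A ∩ B = {16, 26}

A ∩ B = {16, 26}


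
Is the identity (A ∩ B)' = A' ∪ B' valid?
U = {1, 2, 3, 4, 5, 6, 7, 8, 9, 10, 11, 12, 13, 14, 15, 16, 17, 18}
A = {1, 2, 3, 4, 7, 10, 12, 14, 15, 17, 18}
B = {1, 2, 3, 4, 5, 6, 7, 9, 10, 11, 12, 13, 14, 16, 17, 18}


LHS: A ∩ B = {1, 2, 3, 4, 7, 10, 12, 14, 17, 18}
(A ∩ B)' = U \ (A ∩ B) = {5, 6, 8, 9, 11, 13, 15, 16}
A' = {5, 6, 8, 9, 11, 13, 16}, B' = {8, 15}
Claimed RHS: A' ∪ B' = {5, 6, 8, 9, 11, 13, 15, 16}
Identity is VALID: LHS = RHS = {5, 6, 8, 9, 11, 13, 15, 16} ✓

Identity is valid. (A ∩ B)' = A' ∪ B' = {5, 6, 8, 9, 11, 13, 15, 16}


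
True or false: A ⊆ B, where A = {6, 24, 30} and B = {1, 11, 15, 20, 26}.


A ⊆ B means every element of A is in B.
Elements in A not in B: {6, 24, 30}
So A ⊄ B.

No, A ⊄ B


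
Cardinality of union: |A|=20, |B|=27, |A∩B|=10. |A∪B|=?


|A ∪ B| = |A| + |B| - |A ∩ B|
= 20 + 27 - 10
= 37

|A ∪ B| = 37


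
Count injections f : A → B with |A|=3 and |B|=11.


An injection sends each of |A| = 3 inputs to a distinct output in B.
# injections = |B|·(|B|-1)·…·(|B|-|A|+1) = 11! / (11 - 3)!
= 11 × 10 × 9
= 990

Number of injections = 990


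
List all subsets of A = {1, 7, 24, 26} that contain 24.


A subset of A contains 24 iff the remaining 3 elements form any subset of A \ {24}.
Count: 2^(n-1) = 2^3 = 8
Subsets containing 24: {24}, {1, 24}, {7, 24}, {24, 26}, {1, 7, 24}, {1, 24, 26}, {7, 24, 26}, {1, 7, 24, 26}

Subsets containing 24 (8 total): {24}, {1, 24}, {7, 24}, {24, 26}, {1, 7, 24}, {1, 24, 26}, {7, 24, 26}, {1, 7, 24, 26}


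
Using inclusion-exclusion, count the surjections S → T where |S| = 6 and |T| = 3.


n = |S| = 6, k = |T| = 3. Surjections via inclusion-exclusion:
S(n,k) = Σ(-1)^i × C(k,i) × (k-i)^n, i=0 to k
i=0: (-1)^0×C(3,0)×3^6 = 729
i=1: (-1)^1×C(3,1)×2^6 = -192
i=2: (-1)^2×C(3,2)×1^6 = 3
i=3: (-1)^3×C(3,3)×0^6 = 0
Total = 540

Number of surjections = 540


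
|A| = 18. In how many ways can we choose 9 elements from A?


C(n,k) = n! / (k!(n-k)!)
C(18,9) = 18! / (9!9!)
= 48620

C(18,9) = 48620


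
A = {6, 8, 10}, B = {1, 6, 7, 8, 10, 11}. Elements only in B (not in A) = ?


A = {6, 8, 10}
B = {1, 6, 7, 8, 10, 11}
Region: only in B (not in A)
Elements: {1, 7, 11}

Elements only in B (not in A): {1, 7, 11}


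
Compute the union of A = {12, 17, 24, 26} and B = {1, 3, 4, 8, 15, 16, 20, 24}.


A ∪ B = all elements in A or B (or both)
A = {12, 17, 24, 26}
B = {1, 3, 4, 8, 15, 16, 20, 24}
A ∪ B = {1, 3, 4, 8, 12, 15, 16, 17, 20, 24, 26}

A ∪ B = {1, 3, 4, 8, 12, 15, 16, 17, 20, 24, 26}


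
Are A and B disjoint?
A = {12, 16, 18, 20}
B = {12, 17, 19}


Disjoint means A ∩ B = ∅.
A ∩ B = {12}
A ∩ B ≠ ∅, so A and B are NOT disjoint.

No, A and B are not disjoint (A ∩ B = {12})


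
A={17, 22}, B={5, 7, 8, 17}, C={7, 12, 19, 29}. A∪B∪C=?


A ∪ B = {5, 7, 8, 17, 22}
(A ∪ B) ∪ C = {5, 7, 8, 12, 17, 19, 22, 29}

A ∪ B ∪ C = {5, 7, 8, 12, 17, 19, 22, 29}


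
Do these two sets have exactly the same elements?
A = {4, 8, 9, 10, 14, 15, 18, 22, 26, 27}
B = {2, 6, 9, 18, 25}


Two sets are equal iff they have exactly the same elements.
A = {4, 8, 9, 10, 14, 15, 18, 22, 26, 27}
B = {2, 6, 9, 18, 25}
Differences: {2, 4, 6, 8, 10, 14, 15, 22, 25, 26, 27}
A ≠ B

No, A ≠ B


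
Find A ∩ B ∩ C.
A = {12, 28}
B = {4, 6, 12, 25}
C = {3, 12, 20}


A ∩ B = {12}
(A ∩ B) ∩ C = {12}

A ∩ B ∩ C = {12}


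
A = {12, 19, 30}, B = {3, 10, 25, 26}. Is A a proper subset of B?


A ⊂ B requires: A ⊆ B AND A ≠ B.
A ⊆ B? No
A ⊄ B, so A is not a proper subset.

No, A is not a proper subset of B


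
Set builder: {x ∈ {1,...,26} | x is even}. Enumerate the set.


Checking each candidate:
Condition: even numbers in {1,...,26}
Result = {2, 4, 6, 8, 10, 12, 14, 16, 18, 20, 22, 24, 26}

{2, 4, 6, 8, 10, 12, 14, 16, 18, 20, 22, 24, 26}


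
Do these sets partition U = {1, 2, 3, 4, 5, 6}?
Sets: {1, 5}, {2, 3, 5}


A partition requires: (1) non-empty parts, (2) pairwise disjoint, (3) union = U
Parts: {1, 5}, {2, 3, 5}
Union of parts: {1, 2, 3, 5}
U = {1, 2, 3, 4, 5, 6}
All non-empty? True
Pairwise disjoint? False
Covers U? False

No, not a valid partition


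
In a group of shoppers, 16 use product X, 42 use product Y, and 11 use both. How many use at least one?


|A ∪ B| = |A| + |B| - |A ∩ B|
= 16 + 42 - 11
= 47

|A ∪ B| = 47


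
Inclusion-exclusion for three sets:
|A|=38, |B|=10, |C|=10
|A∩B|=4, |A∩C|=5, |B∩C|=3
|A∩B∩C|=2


|A∪B∪C| = |A|+|B|+|C| - |A∩B|-|A∩C|-|B∩C| + |A∩B∩C|
= 38+10+10 - 4-5-3 + 2
= 58 - 12 + 2
= 48

|A ∪ B ∪ C| = 48


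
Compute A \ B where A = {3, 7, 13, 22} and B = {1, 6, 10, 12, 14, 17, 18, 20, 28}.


A \ B = elements in A but not in B
A = {3, 7, 13, 22}
B = {1, 6, 10, 12, 14, 17, 18, 20, 28}
Remove from A any elements in B
A \ B = {3, 7, 13, 22}

A \ B = {3, 7, 13, 22}


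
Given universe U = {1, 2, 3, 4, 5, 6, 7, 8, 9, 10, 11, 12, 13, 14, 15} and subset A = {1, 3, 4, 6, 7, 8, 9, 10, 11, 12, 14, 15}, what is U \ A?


Aᶜ = U \ A = elements in U but not in A
U = {1, 2, 3, 4, 5, 6, 7, 8, 9, 10, 11, 12, 13, 14, 15}
A = {1, 3, 4, 6, 7, 8, 9, 10, 11, 12, 14, 15}
Aᶜ = {2, 5, 13}

Aᶜ = {2, 5, 13}


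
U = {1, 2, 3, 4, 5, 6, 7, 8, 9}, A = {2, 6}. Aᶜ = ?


Aᶜ = U \ A = elements in U but not in A
U = {1, 2, 3, 4, 5, 6, 7, 8, 9}
A = {2, 6}
Aᶜ = {1, 3, 4, 5, 7, 8, 9}

Aᶜ = {1, 3, 4, 5, 7, 8, 9}


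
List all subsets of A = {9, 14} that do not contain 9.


A subset of A that omits 9 is a subset of A \ {9}, so there are 2^(n-1) = 2^1 = 2 of them.
Subsets excluding 9: ∅, {14}

Subsets excluding 9 (2 total): ∅, {14}


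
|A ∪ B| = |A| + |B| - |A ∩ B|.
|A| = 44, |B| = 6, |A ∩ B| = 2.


|A ∪ B| = |A| + |B| - |A ∩ B|
= 44 + 6 - 2
= 48

|A ∪ B| = 48


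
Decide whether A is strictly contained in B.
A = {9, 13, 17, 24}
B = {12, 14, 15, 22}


A ⊂ B requires: A ⊆ B AND A ≠ B.
A ⊆ B? No
A ⊄ B, so A is not a proper subset.

No, A is not a proper subset of B


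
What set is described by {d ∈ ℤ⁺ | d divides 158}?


Checking each candidate:
Condition: positive divisors of 158
Result = {1, 2, 79, 158}

{1, 2, 79, 158}


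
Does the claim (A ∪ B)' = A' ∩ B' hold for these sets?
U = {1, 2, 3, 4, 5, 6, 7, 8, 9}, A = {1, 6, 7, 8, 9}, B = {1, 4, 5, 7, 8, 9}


LHS: A ∪ B = {1, 4, 5, 6, 7, 8, 9}
(A ∪ B)' = U \ (A ∪ B) = {2, 3}
A' = {2, 3, 4, 5}, B' = {2, 3, 6}
Claimed RHS: A' ∩ B' = {2, 3}
Identity is VALID: LHS = RHS = {2, 3} ✓

Identity is valid. (A ∪ B)' = A' ∩ B' = {2, 3}


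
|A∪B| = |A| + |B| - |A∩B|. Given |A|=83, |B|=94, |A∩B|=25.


|A ∪ B| = |A| + |B| - |A ∩ B|
= 83 + 94 - 25
= 152

|A ∪ B| = 152


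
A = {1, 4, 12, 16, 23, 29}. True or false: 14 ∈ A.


A = {1, 4, 12, 16, 23, 29}
Checking if 14 is in A
14 is not in A → False

14 ∉ A


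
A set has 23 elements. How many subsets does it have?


Number of subsets = 2^n
= 2^23
= 8388608

|P(A)| = 8388608


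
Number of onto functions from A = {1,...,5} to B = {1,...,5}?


n = |A| = 5, k = |B| = 5. Surjections via inclusion-exclusion:
S(n,k) = Σ(-1)^i × C(k,i) × (k-i)^n, i=0 to k
i=0: (-1)^0×C(5,0)×5^5 = 3125
i=1: (-1)^1×C(5,1)×4^5 = -5120
i=2: (-1)^2×C(5,2)×3^5 = 2430
i=3: (-1)^3×C(5,3)×2^5 = -320
i=4: (-1)^4×C(5,4)×1^5 = 5
i=5: (-1)^5×C(5,5)×0^5 = 0
Total = 120

Number of surjections = 120


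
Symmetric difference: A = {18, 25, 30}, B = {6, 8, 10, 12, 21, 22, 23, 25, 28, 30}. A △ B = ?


A △ B = (A \ B) ∪ (B \ A) = elements in exactly one of A or B
A \ B = {18}
B \ A = {6, 8, 10, 12, 21, 22, 23, 28}
A △ B = {6, 8, 10, 12, 18, 21, 22, 23, 28}

A △ B = {6, 8, 10, 12, 18, 21, 22, 23, 28}


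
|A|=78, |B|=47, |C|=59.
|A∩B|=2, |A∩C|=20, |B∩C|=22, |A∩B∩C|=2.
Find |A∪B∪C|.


|A∪B∪C| = |A|+|B|+|C| - |A∩B|-|A∩C|-|B∩C| + |A∩B∩C|
= 78+47+59 - 2-20-22 + 2
= 184 - 44 + 2
= 142

|A ∪ B ∪ C| = 142


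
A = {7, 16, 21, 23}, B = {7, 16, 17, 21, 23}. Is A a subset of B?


A ⊆ B means every element of A is in B.
All elements of A are in B.
So A ⊆ B.

Yes, A ⊆ B


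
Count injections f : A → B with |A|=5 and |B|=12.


An injection sends each of |A| = 5 inputs to a distinct output in B.
# injections = |B|·(|B|-1)·…·(|B|-|A|+1) = 12! / (12 - 5)!
= 12 × 11 × 10 × 9 × 8
= 95040

Number of injections = 95040


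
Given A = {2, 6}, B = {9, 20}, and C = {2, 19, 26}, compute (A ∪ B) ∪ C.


A ∪ B = {2, 6, 9, 20}
(A ∪ B) ∪ C = {2, 6, 9, 19, 20, 26}

A ∪ B ∪ C = {2, 6, 9, 19, 20, 26}


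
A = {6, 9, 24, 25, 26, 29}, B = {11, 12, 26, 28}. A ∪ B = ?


A ∪ B = all elements in A or B (or both)
A = {6, 9, 24, 25, 26, 29}
B = {11, 12, 26, 28}
A ∪ B = {6, 9, 11, 12, 24, 25, 26, 28, 29}

A ∪ B = {6, 9, 11, 12, 24, 25, 26, 28, 29}


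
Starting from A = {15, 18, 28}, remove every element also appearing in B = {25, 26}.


A \ B = elements in A but not in B
A = {15, 18, 28}
B = {25, 26}
Remove from A any elements in B
A \ B = {15, 18, 28}

A \ B = {15, 18, 28}


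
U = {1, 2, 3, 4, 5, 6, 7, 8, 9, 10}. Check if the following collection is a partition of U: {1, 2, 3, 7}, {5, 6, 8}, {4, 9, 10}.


A partition requires: (1) non-empty parts, (2) pairwise disjoint, (3) union = U
Parts: {1, 2, 3, 7}, {5, 6, 8}, {4, 9, 10}
Union of parts: {1, 2, 3, 4, 5, 6, 7, 8, 9, 10}
U = {1, 2, 3, 4, 5, 6, 7, 8, 9, 10}
All non-empty? True
Pairwise disjoint? True
Covers U? True

Yes, valid partition


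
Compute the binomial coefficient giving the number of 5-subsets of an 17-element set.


C(n,k) = n! / (k!(n-k)!)
C(17,5) = 17! / (5!12!)
= 6188

C(17,5) = 6188


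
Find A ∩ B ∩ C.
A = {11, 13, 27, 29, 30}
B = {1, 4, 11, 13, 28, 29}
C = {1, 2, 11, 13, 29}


A ∩ B = {11, 13, 29}
(A ∩ B) ∩ C = {11, 13, 29}

A ∩ B ∩ C = {11, 13, 29}


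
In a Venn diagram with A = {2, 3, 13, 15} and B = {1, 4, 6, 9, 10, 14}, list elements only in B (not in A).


A = {2, 3, 13, 15}
B = {1, 4, 6, 9, 10, 14}
Region: only in B (not in A)
Elements: {1, 4, 6, 9, 10, 14}

Elements only in B (not in A): {1, 4, 6, 9, 10, 14}


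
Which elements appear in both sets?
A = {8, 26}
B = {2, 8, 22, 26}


A ∩ B = elements in both A and B
A = {8, 26}
B = {2, 8, 22, 26}
A ∩ B = {8, 26}

A ∩ B = {8, 26}


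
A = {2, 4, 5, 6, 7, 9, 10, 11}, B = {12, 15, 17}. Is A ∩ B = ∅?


Disjoint means A ∩ B = ∅.
A ∩ B = ∅
A ∩ B = ∅, so A and B are disjoint.

Yes, A and B are disjoint


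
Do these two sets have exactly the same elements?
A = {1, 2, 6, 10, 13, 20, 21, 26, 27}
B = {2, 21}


Two sets are equal iff they have exactly the same elements.
A = {1, 2, 6, 10, 13, 20, 21, 26, 27}
B = {2, 21}
Differences: {1, 6, 10, 13, 20, 26, 27}
A ≠ B

No, A ≠ B


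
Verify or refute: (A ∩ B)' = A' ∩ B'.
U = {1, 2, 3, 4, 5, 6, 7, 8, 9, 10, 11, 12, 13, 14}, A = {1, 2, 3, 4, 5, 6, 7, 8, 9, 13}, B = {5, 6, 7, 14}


LHS: A ∩ B = {5, 6, 7}
(A ∩ B)' = U \ (A ∩ B) = {1, 2, 3, 4, 8, 9, 10, 11, 12, 13, 14}
A' = {10, 11, 12, 14}, B' = {1, 2, 3, 4, 8, 9, 10, 11, 12, 13}
Claimed RHS: A' ∩ B' = {10, 11, 12}
Identity is INVALID: LHS = {1, 2, 3, 4, 8, 9, 10, 11, 12, 13, 14} but the RHS claimed here equals {10, 11, 12}. The correct form is (A ∩ B)' = A' ∪ B'.

Identity is invalid: (A ∩ B)' = {1, 2, 3, 4, 8, 9, 10, 11, 12, 13, 14} but A' ∩ B' = {10, 11, 12}. The correct De Morgan law is (A ∩ B)' = A' ∪ B'.


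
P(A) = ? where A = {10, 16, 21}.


|A| = 3, so |P(A)| = 2^3 = 8
Enumerate subsets by cardinality (0 to 3):
∅, {10}, {16}, {21}, {10, 16}, {10, 21}, {16, 21}, {10, 16, 21}

P(A) has 8 subsets: ∅, {10}, {16}, {21}, {10, 16}, {10, 21}, {16, 21}, {10, 16, 21}


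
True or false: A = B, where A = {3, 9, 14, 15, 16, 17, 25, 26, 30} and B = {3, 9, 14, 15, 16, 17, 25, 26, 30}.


Two sets are equal iff they have exactly the same elements.
A = {3, 9, 14, 15, 16, 17, 25, 26, 30}
B = {3, 9, 14, 15, 16, 17, 25, 26, 30}
Same elements → A = B

Yes, A = B


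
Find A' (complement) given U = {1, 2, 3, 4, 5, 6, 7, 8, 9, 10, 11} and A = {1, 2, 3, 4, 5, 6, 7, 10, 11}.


Aᶜ = U \ A = elements in U but not in A
U = {1, 2, 3, 4, 5, 6, 7, 8, 9, 10, 11}
A = {1, 2, 3, 4, 5, 6, 7, 10, 11}
Aᶜ = {8, 9}

Aᶜ = {8, 9}


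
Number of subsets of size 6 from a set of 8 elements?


C(n,k) = n! / (k!(n-k)!)
C(8,6) = 8! / (6!2!)
= 28

C(8,6) = 28


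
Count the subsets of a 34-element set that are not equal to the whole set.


Total subsets = 2^n = 2^34 = 17179869184
Proper subsets exclude the set itself: 2^n - 1
= 17179869184 - 1
= 17179869183

Number of proper subsets = 17179869183


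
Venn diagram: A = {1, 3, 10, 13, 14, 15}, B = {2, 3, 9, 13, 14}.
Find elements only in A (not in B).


A = {1, 3, 10, 13, 14, 15}
B = {2, 3, 9, 13, 14}
Region: only in A (not in B)
Elements: {1, 10, 15}

Elements only in A (not in B): {1, 10, 15}


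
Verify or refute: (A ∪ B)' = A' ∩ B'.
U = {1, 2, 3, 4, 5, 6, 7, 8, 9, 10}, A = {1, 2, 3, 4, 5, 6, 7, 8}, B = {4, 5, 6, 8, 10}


LHS: A ∪ B = {1, 2, 3, 4, 5, 6, 7, 8, 10}
(A ∪ B)' = U \ (A ∪ B) = {9}
A' = {9, 10}, B' = {1, 2, 3, 7, 9}
Claimed RHS: A' ∩ B' = {9}
Identity is VALID: LHS = RHS = {9} ✓

Identity is valid. (A ∪ B)' = A' ∩ B' = {9}


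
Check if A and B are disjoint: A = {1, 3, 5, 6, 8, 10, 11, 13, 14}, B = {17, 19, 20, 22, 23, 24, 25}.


Disjoint means A ∩ B = ∅.
A ∩ B = ∅
A ∩ B = ∅, so A and B are disjoint.

Yes, A and B are disjoint


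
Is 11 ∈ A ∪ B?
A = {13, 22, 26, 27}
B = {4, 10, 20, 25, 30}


A = {13, 22, 26, 27}, B = {4, 10, 20, 25, 30}
A ∪ B = all elements in A or B
A ∪ B = {4, 10, 13, 20, 22, 25, 26, 27, 30}
Checking if 11 ∈ A ∪ B
11 is not in A ∪ B → False

11 ∉ A ∪ B


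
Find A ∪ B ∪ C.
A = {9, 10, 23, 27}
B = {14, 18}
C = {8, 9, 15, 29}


A ∪ B = {9, 10, 14, 18, 23, 27}
(A ∪ B) ∪ C = {8, 9, 10, 14, 15, 18, 23, 27, 29}

A ∪ B ∪ C = {8, 9, 10, 14, 15, 18, 23, 27, 29}


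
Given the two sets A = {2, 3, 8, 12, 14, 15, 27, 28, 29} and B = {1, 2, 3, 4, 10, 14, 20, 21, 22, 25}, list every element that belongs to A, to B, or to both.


A ∪ B = all elements in A or B (or both)
A = {2, 3, 8, 12, 14, 15, 27, 28, 29}
B = {1, 2, 3, 4, 10, 14, 20, 21, 22, 25}
A ∪ B = {1, 2, 3, 4, 8, 10, 12, 14, 15, 20, 21, 22, 25, 27, 28, 29}

A ∪ B = {1, 2, 3, 4, 8, 10, 12, 14, 15, 20, 21, 22, 25, 27, 28, 29}


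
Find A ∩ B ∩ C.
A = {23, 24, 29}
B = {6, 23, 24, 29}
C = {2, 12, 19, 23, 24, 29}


A ∩ B = {23, 24, 29}
(A ∩ B) ∩ C = {23, 24, 29}

A ∩ B ∩ C = {23, 24, 29}


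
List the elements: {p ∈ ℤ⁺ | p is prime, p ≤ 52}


Checking each candidate:
Condition: primes ≤ 52
Result = {2, 3, 5, 7, 11, 13, 17, 19, 23, 29, 31, 37, 41, 43, 47}

{2, 3, 5, 7, 11, 13, 17, 19, 23, 29, 31, 37, 41, 43, 47}


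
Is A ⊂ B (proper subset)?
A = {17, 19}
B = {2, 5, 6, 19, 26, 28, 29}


A ⊂ B requires: A ⊆ B AND A ≠ B.
A ⊆ B? No
A ⊄ B, so A is not a proper subset.

No, A is not a proper subset of B


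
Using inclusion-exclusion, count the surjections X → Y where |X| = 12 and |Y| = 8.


n = |X| = 12, k = |Y| = 8. Surjections via inclusion-exclusion:
S(n,k) = Σ(-1)^i × C(k,i) × (k-i)^n, i=0 to k
i=0: (-1)^0×C(8,0)×8^12 = 68719476736
i=1: (-1)^1×C(8,1)×7^12 = -110730297608
i=2: (-1)^2×C(8,2)×6^12 = 60949905408
i=3: (-1)^3×C(8,3)×5^12 = -13671875000
i=4: (-1)^4×C(8,4)×4^12 = 1174405120
i=5: (-1)^5×C(8,5)×3^12 = -29760696
i=6: (-1)^6×C(8,6)×2^12 = 114688
i=7: (-1)^7×C(8,7)×1^12 = -8
i=8: (-1)^8×C(8,8)×0^12 = 0
Total = 6411968640

Number of surjections = 6411968640


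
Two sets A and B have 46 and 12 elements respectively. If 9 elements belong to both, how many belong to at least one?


|A ∪ B| = |A| + |B| - |A ∩ B|
= 46 + 12 - 9
= 49

|A ∪ B| = 49


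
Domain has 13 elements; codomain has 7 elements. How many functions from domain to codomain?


Each of |A| = 13 inputs maps to any of |B| = 7 outputs.
# functions = |B|^|A| = 7^13
= 96889010407

Number of functions = 96889010407


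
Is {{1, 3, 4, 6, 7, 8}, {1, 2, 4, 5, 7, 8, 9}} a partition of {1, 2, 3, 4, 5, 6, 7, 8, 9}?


A partition requires: (1) non-empty parts, (2) pairwise disjoint, (3) union = U
Parts: {1, 3, 4, 6, 7, 8}, {1, 2, 4, 5, 7, 8, 9}
Union of parts: {1, 2, 3, 4, 5, 6, 7, 8, 9}
U = {1, 2, 3, 4, 5, 6, 7, 8, 9}
All non-empty? True
Pairwise disjoint? False
Covers U? True

No, not a valid partition


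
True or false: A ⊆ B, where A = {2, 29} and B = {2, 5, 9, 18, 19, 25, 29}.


A ⊆ B means every element of A is in B.
All elements of A are in B.
So A ⊆ B.

Yes, A ⊆ B


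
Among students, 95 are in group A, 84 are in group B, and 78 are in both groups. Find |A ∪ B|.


|A ∪ B| = |A| + |B| - |A ∩ B|
= 95 + 84 - 78
= 101

|A ∪ B| = 101


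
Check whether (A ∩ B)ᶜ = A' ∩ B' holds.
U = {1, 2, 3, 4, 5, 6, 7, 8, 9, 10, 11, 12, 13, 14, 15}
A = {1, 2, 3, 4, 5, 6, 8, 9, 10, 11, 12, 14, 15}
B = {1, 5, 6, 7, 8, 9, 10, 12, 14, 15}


LHS: A ∩ B = {1, 5, 6, 8, 9, 10, 12, 14, 15}
(A ∩ B)' = U \ (A ∩ B) = {2, 3, 4, 7, 11, 13}
A' = {7, 13}, B' = {2, 3, 4, 11, 13}
Claimed RHS: A' ∩ B' = {13}
Identity is INVALID: LHS = {2, 3, 4, 7, 11, 13} but the RHS claimed here equals {13}. The correct form is (A ∩ B)' = A' ∪ B'.

Identity is invalid: (A ∩ B)' = {2, 3, 4, 7, 11, 13} but A' ∩ B' = {13}. The correct De Morgan law is (A ∩ B)' = A' ∪ B'.


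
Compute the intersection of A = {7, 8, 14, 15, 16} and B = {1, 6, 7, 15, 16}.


A ∩ B = elements in both A and B
A = {7, 8, 14, 15, 16}
B = {1, 6, 7, 15, 16}
A ∩ B = {7, 15, 16}

A ∩ B = {7, 15, 16}


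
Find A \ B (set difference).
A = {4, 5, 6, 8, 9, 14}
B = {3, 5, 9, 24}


A \ B = elements in A but not in B
A = {4, 5, 6, 8, 9, 14}
B = {3, 5, 9, 24}
Remove from A any elements in B
A \ B = {4, 6, 8, 14}

A \ B = {4, 6, 8, 14}


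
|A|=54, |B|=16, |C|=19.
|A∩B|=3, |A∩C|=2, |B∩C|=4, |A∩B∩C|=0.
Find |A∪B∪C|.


|A∪B∪C| = |A|+|B|+|C| - |A∩B|-|A∩C|-|B∩C| + |A∩B∩C|
= 54+16+19 - 3-2-4 + 0
= 89 - 9 + 0
= 80

|A ∪ B ∪ C| = 80


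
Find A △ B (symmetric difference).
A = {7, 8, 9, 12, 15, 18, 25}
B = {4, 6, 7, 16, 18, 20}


A △ B = (A \ B) ∪ (B \ A) = elements in exactly one of A or B
A \ B = {8, 9, 12, 15, 25}
B \ A = {4, 6, 16, 20}
A △ B = {4, 6, 8, 9, 12, 15, 16, 20, 25}

A △ B = {4, 6, 8, 9, 12, 15, 16, 20, 25}


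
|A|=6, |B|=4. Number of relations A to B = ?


A relation from A to B is any subset of A × B.
|A × B| = 6 × 4 = 24
# relations = 2^|A × B| = 2^24 = 16777216

Number of relations = 16777216


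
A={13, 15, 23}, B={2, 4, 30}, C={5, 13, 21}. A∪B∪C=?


A ∪ B = {2, 4, 13, 15, 23, 30}
(A ∪ B) ∪ C = {2, 4, 5, 13, 15, 21, 23, 30}

A ∪ B ∪ C = {2, 4, 5, 13, 15, 21, 23, 30}


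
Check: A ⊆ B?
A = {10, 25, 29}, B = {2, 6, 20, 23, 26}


A ⊆ B means every element of A is in B.
Elements in A not in B: {10, 25, 29}
So A ⊄ B.

No, A ⊄ B


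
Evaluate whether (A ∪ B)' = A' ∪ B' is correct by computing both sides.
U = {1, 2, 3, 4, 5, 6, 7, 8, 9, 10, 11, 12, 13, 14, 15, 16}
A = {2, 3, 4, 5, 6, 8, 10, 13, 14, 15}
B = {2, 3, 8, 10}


LHS: A ∪ B = {2, 3, 4, 5, 6, 8, 10, 13, 14, 15}
(A ∪ B)' = U \ (A ∪ B) = {1, 7, 9, 11, 12, 16}
A' = {1, 7, 9, 11, 12, 16}, B' = {1, 4, 5, 6, 7, 9, 11, 12, 13, 14, 15, 16}
Claimed RHS: A' ∪ B' = {1, 4, 5, 6, 7, 9, 11, 12, 13, 14, 15, 16}
Identity is INVALID: LHS = {1, 7, 9, 11, 12, 16} but the RHS claimed here equals {1, 4, 5, 6, 7, 9, 11, 12, 13, 14, 15, 16}. The correct form is (A ∪ B)' = A' ∩ B'.

Identity is invalid: (A ∪ B)' = {1, 7, 9, 11, 12, 16} but A' ∪ B' = {1, 4, 5, 6, 7, 9, 11, 12, 13, 14, 15, 16}. The correct De Morgan law is (A ∪ B)' = A' ∩ B'.


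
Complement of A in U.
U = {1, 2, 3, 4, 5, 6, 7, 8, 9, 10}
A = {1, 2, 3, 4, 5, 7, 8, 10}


Aᶜ = U \ A = elements in U but not in A
U = {1, 2, 3, 4, 5, 6, 7, 8, 9, 10}
A = {1, 2, 3, 4, 5, 7, 8, 10}
Aᶜ = {6, 9}

Aᶜ = {6, 9}


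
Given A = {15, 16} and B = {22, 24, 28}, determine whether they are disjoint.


Disjoint means A ∩ B = ∅.
A ∩ B = ∅
A ∩ B = ∅, so A and B are disjoint.

Yes, A and B are disjoint


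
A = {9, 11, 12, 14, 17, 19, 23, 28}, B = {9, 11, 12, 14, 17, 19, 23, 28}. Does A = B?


Two sets are equal iff they have exactly the same elements.
A = {9, 11, 12, 14, 17, 19, 23, 28}
B = {9, 11, 12, 14, 17, 19, 23, 28}
Same elements → A = B

Yes, A = B


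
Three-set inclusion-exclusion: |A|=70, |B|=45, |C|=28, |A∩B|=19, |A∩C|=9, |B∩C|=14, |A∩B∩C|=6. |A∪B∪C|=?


|A∪B∪C| = |A|+|B|+|C| - |A∩B|-|A∩C|-|B∩C| + |A∩B∩C|
= 70+45+28 - 19-9-14 + 6
= 143 - 42 + 6
= 107

|A ∪ B ∪ C| = 107


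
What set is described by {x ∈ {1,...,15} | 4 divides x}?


Checking each candidate:
Condition: multiples of 4 in {1,...,15}
Result = {4, 8, 12}

{4, 8, 12}


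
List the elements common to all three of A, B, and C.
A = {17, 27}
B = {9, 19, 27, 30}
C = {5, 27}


A ∩ B = {27}
(A ∩ B) ∩ C = {27}

A ∩ B ∩ C = {27}


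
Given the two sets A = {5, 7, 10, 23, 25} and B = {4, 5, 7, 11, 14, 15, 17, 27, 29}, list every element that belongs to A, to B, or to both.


A ∪ B = all elements in A or B (or both)
A = {5, 7, 10, 23, 25}
B = {4, 5, 7, 11, 14, 15, 17, 27, 29}
A ∪ B = {4, 5, 7, 10, 11, 14, 15, 17, 23, 25, 27, 29}

A ∪ B = {4, 5, 7, 10, 11, 14, 15, 17, 23, 25, 27, 29}


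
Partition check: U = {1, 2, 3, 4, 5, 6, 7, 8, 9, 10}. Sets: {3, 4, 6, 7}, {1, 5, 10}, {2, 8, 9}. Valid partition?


A partition requires: (1) non-empty parts, (2) pairwise disjoint, (3) union = U
Parts: {3, 4, 6, 7}, {1, 5, 10}, {2, 8, 9}
Union of parts: {1, 2, 3, 4, 5, 6, 7, 8, 9, 10}
U = {1, 2, 3, 4, 5, 6, 7, 8, 9, 10}
All non-empty? True
Pairwise disjoint? True
Covers U? True

Yes, valid partition


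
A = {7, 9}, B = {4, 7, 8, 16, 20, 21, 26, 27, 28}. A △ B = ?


A △ B = (A \ B) ∪ (B \ A) = elements in exactly one of A or B
A \ B = {9}
B \ A = {4, 8, 16, 20, 21, 26, 27, 28}
A △ B = {4, 8, 9, 16, 20, 21, 26, 27, 28}

A △ B = {4, 8, 9, 16, 20, 21, 26, 27, 28}


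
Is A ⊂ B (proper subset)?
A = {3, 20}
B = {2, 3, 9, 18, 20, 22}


A ⊂ B requires: A ⊆ B AND A ≠ B.
A ⊆ B? Yes
A = B? No
A ⊂ B: Yes (A is a proper subset of B)

Yes, A ⊂ B


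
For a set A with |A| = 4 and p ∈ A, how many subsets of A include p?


Subsets of A containing p correspond to subsets of A \ {p}, which has 3 elements.
Count = 2^(n-1) = 2^3
= 8

Number of subsets containing p = 8


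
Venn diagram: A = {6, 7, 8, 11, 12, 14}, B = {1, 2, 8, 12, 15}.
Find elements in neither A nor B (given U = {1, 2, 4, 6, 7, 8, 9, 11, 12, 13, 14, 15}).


A = {6, 7, 8, 11, 12, 14}
B = {1, 2, 8, 12, 15}
Region: in neither A nor B (given U = {1, 2, 4, 6, 7, 8, 9, 11, 12, 13, 14, 15})
Elements: {4, 9, 13}

Elements in neither A nor B (given U = {1, 2, 4, 6, 7, 8, 9, 11, 12, 13, 14, 15}): {4, 9, 13}


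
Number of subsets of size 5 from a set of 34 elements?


C(n,k) = n! / (k!(n-k)!)
C(34,5) = 34! / (5!29!)
= 278256

C(34,5) = 278256


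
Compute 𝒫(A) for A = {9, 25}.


|A| = 2, so |P(A)| = 2^2 = 4
Enumerate subsets by cardinality (0 to 2):
∅, {9}, {25}, {9, 25}

P(A) has 4 subsets: ∅, {9}, {25}, {9, 25}


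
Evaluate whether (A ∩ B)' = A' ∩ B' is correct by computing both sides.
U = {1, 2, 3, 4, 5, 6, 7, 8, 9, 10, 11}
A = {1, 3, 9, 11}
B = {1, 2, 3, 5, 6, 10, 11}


LHS: A ∩ B = {1, 3, 11}
(A ∩ B)' = U \ (A ∩ B) = {2, 4, 5, 6, 7, 8, 9, 10}
A' = {2, 4, 5, 6, 7, 8, 10}, B' = {4, 7, 8, 9}
Claimed RHS: A' ∩ B' = {4, 7, 8}
Identity is INVALID: LHS = {2, 4, 5, 6, 7, 8, 9, 10} but the RHS claimed here equals {4, 7, 8}. The correct form is (A ∩ B)' = A' ∪ B'.

Identity is invalid: (A ∩ B)' = {2, 4, 5, 6, 7, 8, 9, 10} but A' ∩ B' = {4, 7, 8}. The correct De Morgan law is (A ∩ B)' = A' ∪ B'.


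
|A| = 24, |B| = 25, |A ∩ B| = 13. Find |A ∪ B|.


|A ∪ B| = |A| + |B| - |A ∩ B|
= 24 + 25 - 13
= 36

|A ∪ B| = 36


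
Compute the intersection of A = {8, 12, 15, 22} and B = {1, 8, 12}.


A ∩ B = elements in both A and B
A = {8, 12, 15, 22}
B = {1, 8, 12}
A ∩ B = {8, 12}

A ∩ B = {8, 12}


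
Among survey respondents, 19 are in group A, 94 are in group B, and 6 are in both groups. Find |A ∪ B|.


|A ∪ B| = |A| + |B| - |A ∩ B|
= 19 + 94 - 6
= 107

|A ∪ B| = 107


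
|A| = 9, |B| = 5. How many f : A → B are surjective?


n = |A| = 9, k = |B| = 5. Surjections via inclusion-exclusion:
S(n,k) = Σ(-1)^i × C(k,i) × (k-i)^n, i=0 to k
i=0: (-1)^0×C(5,0)×5^9 = 1953125
i=1: (-1)^1×C(5,1)×4^9 = -1310720
i=2: (-1)^2×C(5,2)×3^9 = 196830
i=3: (-1)^3×C(5,3)×2^9 = -5120
i=4: (-1)^4×C(5,4)×1^9 = 5
i=5: (-1)^5×C(5,5)×0^9 = 0
Total = 834120

Number of surjections = 834120


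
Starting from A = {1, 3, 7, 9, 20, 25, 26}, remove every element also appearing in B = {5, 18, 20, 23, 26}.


A \ B = elements in A but not in B
A = {1, 3, 7, 9, 20, 25, 26}
B = {5, 18, 20, 23, 26}
Remove from A any elements in B
A \ B = {1, 3, 7, 9, 25}

A \ B = {1, 3, 7, 9, 25}


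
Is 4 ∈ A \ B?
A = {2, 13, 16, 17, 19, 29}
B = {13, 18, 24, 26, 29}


A = {2, 13, 16, 17, 19, 29}, B = {13, 18, 24, 26, 29}
A \ B = elements in A but not in B
A \ B = {2, 16, 17, 19}
Checking if 4 ∈ A \ B
4 is not in A \ B → False

4 ∉ A \ B


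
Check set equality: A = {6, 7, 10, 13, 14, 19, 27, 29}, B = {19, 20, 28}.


Two sets are equal iff they have exactly the same elements.
A = {6, 7, 10, 13, 14, 19, 27, 29}
B = {19, 20, 28}
Differences: {6, 7, 10, 13, 14, 20, 27, 28, 29}
A ≠ B

No, A ≠ B


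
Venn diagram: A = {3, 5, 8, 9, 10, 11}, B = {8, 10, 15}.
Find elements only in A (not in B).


A = {3, 5, 8, 9, 10, 11}
B = {8, 10, 15}
Region: only in A (not in B)
Elements: {3, 5, 9, 11}

Elements only in A (not in B): {3, 5, 9, 11}


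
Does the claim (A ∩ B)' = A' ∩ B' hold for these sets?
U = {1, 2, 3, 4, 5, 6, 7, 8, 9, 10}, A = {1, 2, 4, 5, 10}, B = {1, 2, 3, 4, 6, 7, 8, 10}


LHS: A ∩ B = {1, 2, 4, 10}
(A ∩ B)' = U \ (A ∩ B) = {3, 5, 6, 7, 8, 9}
A' = {3, 6, 7, 8, 9}, B' = {5, 9}
Claimed RHS: A' ∩ B' = {9}
Identity is INVALID: LHS = {3, 5, 6, 7, 8, 9} but the RHS claimed here equals {9}. The correct form is (A ∩ B)' = A' ∪ B'.

Identity is invalid: (A ∩ B)' = {3, 5, 6, 7, 8, 9} but A' ∩ B' = {9}. The correct De Morgan law is (A ∩ B)' = A' ∪ B'.


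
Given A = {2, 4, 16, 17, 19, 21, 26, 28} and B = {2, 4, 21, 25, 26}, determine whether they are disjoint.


Disjoint means A ∩ B = ∅.
A ∩ B = {2, 4, 21, 26}
A ∩ B ≠ ∅, so A and B are NOT disjoint.

No, A and B are not disjoint (A ∩ B = {2, 4, 21, 26})


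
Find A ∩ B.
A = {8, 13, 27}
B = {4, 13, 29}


A ∩ B = elements in both A and B
A = {8, 13, 27}
B = {4, 13, 29}
A ∩ B = {13}

A ∩ B = {13}


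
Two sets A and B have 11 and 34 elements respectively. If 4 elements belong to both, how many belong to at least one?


|A ∪ B| = |A| + |B| - |A ∩ B|
= 11 + 34 - 4
= 41

|A ∪ B| = 41


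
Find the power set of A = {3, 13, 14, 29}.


|A| = 4, so |P(A)| = 2^4 = 16
Enumerate subsets by cardinality (0 to 4):
∅, {3}, {13}, {14}, {29}, {3, 13}, {3, 14}, {3, 29}, {13, 14}, {13, 29}, {14, 29}, {3, 13, 14}, {3, 13, 29}, {3, 14, 29}, {13, 14, 29}, {3, 13, 14, 29}

P(A) has 16 subsets: ∅, {3}, {13}, {14}, {29}, {3, 13}, {3, 14}, {3, 29}, {13, 14}, {13, 29}, {14, 29}, {3, 13, 14}, {3, 13, 29}, {3, 14, 29}, {13, 14, 29}, {3, 13, 14, 29}


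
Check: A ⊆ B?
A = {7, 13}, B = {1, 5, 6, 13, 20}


A ⊆ B means every element of A is in B.
Elements in A not in B: {7}
So A ⊄ B.

No, A ⊄ B


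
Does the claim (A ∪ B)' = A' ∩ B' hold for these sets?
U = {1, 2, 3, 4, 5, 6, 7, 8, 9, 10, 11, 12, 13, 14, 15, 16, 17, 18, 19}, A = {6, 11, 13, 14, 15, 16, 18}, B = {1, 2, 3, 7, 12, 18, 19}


LHS: A ∪ B = {1, 2, 3, 6, 7, 11, 12, 13, 14, 15, 16, 18, 19}
(A ∪ B)' = U \ (A ∪ B) = {4, 5, 8, 9, 10, 17}
A' = {1, 2, 3, 4, 5, 7, 8, 9, 10, 12, 17, 19}, B' = {4, 5, 6, 8, 9, 10, 11, 13, 14, 15, 16, 17}
Claimed RHS: A' ∩ B' = {4, 5, 8, 9, 10, 17}
Identity is VALID: LHS = RHS = {4, 5, 8, 9, 10, 17} ✓

Identity is valid. (A ∪ B)' = A' ∩ B' = {4, 5, 8, 9, 10, 17}


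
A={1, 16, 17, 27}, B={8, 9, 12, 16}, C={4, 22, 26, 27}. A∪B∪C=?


A ∪ B = {1, 8, 9, 12, 16, 17, 27}
(A ∪ B) ∪ C = {1, 4, 8, 9, 12, 16, 17, 22, 26, 27}

A ∪ B ∪ C = {1, 4, 8, 9, 12, 16, 17, 22, 26, 27}


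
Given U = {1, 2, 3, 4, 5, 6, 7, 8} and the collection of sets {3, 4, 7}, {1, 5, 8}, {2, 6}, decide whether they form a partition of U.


A partition requires: (1) non-empty parts, (2) pairwise disjoint, (3) union = U
Parts: {3, 4, 7}, {1, 5, 8}, {2, 6}
Union of parts: {1, 2, 3, 4, 5, 6, 7, 8}
U = {1, 2, 3, 4, 5, 6, 7, 8}
All non-empty? True
Pairwise disjoint? True
Covers U? True

Yes, valid partition


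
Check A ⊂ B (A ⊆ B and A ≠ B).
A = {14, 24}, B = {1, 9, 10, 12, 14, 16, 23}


A ⊂ B requires: A ⊆ B AND A ≠ B.
A ⊆ B? No
A ⊄ B, so A is not a proper subset.

No, A is not a proper subset of B


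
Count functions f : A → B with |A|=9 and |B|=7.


Each of |A| = 9 inputs maps to any of |B| = 7 outputs.
# functions = |B|^|A| = 7^9
= 40353607

Number of functions = 40353607


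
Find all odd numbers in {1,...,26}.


Checking each candidate:
Condition: odd numbers in {1,...,26}
Result = {1, 3, 5, 7, 9, 11, 13, 15, 17, 19, 21, 23, 25}

{1, 3, 5, 7, 9, 11, 13, 15, 17, 19, 21, 23, 25}


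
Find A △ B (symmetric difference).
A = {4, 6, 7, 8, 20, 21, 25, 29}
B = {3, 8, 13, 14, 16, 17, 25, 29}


A △ B = (A \ B) ∪ (B \ A) = elements in exactly one of A or B
A \ B = {4, 6, 7, 20, 21}
B \ A = {3, 13, 14, 16, 17}
A △ B = {3, 4, 6, 7, 13, 14, 16, 17, 20, 21}

A △ B = {3, 4, 6, 7, 13, 14, 16, 17, 20, 21}


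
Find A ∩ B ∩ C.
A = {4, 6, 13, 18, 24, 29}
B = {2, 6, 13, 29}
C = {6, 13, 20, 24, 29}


A ∩ B = {6, 13, 29}
(A ∩ B) ∩ C = {6, 13, 29}

A ∩ B ∩ C = {6, 13, 29}


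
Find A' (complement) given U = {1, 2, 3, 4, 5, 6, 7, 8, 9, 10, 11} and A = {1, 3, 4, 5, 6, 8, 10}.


Aᶜ = U \ A = elements in U but not in A
U = {1, 2, 3, 4, 5, 6, 7, 8, 9, 10, 11}
A = {1, 3, 4, 5, 6, 8, 10}
Aᶜ = {2, 7, 9, 11}

Aᶜ = {2, 7, 9, 11}


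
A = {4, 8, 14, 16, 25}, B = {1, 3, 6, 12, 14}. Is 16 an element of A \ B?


A = {4, 8, 14, 16, 25}, B = {1, 3, 6, 12, 14}
A \ B = elements in A but not in B
A \ B = {4, 8, 16, 25}
Checking if 16 ∈ A \ B
16 is in A \ B → True

16 ∈ A \ B


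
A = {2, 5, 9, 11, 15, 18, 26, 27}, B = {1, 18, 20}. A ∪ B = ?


A ∪ B = all elements in A or B (or both)
A = {2, 5, 9, 11, 15, 18, 26, 27}
B = {1, 18, 20}
A ∪ B = {1, 2, 5, 9, 11, 15, 18, 20, 26, 27}

A ∪ B = {1, 2, 5, 9, 11, 15, 18, 20, 26, 27}


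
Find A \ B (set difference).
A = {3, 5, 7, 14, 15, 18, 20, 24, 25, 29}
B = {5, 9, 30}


A \ B = elements in A but not in B
A = {3, 5, 7, 14, 15, 18, 20, 24, 25, 29}
B = {5, 9, 30}
Remove from A any elements in B
A \ B = {3, 7, 14, 15, 18, 20, 24, 25, 29}

A \ B = {3, 7, 14, 15, 18, 20, 24, 25, 29}


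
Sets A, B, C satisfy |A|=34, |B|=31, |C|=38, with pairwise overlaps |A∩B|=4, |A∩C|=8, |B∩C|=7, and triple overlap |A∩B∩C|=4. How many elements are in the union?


|A∪B∪C| = |A|+|B|+|C| - |A∩B|-|A∩C|-|B∩C| + |A∩B∩C|
= 34+31+38 - 4-8-7 + 4
= 103 - 19 + 4
= 88

|A ∪ B ∪ C| = 88


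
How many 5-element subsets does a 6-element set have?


C(n,k) = n! / (k!(n-k)!)
C(6,5) = 6! / (5!1!)
= 6

C(6,5) = 6


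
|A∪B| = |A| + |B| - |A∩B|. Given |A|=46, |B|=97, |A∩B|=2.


|A ∪ B| = |A| + |B| - |A ∩ B|
= 46 + 97 - 2
= 141

|A ∪ B| = 141


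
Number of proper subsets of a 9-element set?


Total subsets = 2^n = 2^9 = 512
Proper subsets exclude the set itself: 2^n - 1
= 512 - 1
= 511

Number of proper subsets = 511


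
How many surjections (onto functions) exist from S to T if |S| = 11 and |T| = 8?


n = |S| = 11, k = |T| = 8. Surjections via inclusion-exclusion:
S(n,k) = Σ(-1)^i × C(k,i) × (k-i)^n, i=0 to k
i=0: (-1)^0×C(8,0)×8^11 = 8589934592
i=1: (-1)^1×C(8,1)×7^11 = -15818613944
i=2: (-1)^2×C(8,2)×6^11 = 10158317568
i=3: (-1)^3×C(8,3)×5^11 = -2734375000
i=4: (-1)^4×C(8,4)×4^11 = 293601280
i=5: (-1)^5×C(8,5)×3^11 = -9920232
i=6: (-1)^6×C(8,6)×2^11 = 57344
i=7: (-1)^7×C(8,7)×1^11 = -8
i=8: (-1)^8×C(8,8)×0^11 = 0
Total = 479001600

Number of surjections = 479001600


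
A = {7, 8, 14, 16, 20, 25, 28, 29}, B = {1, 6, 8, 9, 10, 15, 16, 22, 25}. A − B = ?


A \ B = elements in A but not in B
A = {7, 8, 14, 16, 20, 25, 28, 29}
B = {1, 6, 8, 9, 10, 15, 16, 22, 25}
Remove from A any elements in B
A \ B = {7, 14, 20, 28, 29}

A \ B = {7, 14, 20, 28, 29}


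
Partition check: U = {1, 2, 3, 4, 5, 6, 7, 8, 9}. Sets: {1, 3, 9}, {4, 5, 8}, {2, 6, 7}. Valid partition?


A partition requires: (1) non-empty parts, (2) pairwise disjoint, (3) union = U
Parts: {1, 3, 9}, {4, 5, 8}, {2, 6, 7}
Union of parts: {1, 2, 3, 4, 5, 6, 7, 8, 9}
U = {1, 2, 3, 4, 5, 6, 7, 8, 9}
All non-empty? True
Pairwise disjoint? True
Covers U? True

Yes, valid partition


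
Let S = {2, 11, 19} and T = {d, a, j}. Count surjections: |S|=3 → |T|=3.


n = |S| = 3, k = |T| = 3. Surjections via inclusion-exclusion:
S(n,k) = Σ(-1)^i × C(k,i) × (k-i)^n, i=0 to k
i=0: (-1)^0×C(3,0)×3^3 = 27
i=1: (-1)^1×C(3,1)×2^3 = -24
i=2: (-1)^2×C(3,2)×1^3 = 3
i=3: (-1)^3×C(3,3)×0^3 = 0
Total = 6

Number of surjections = 6


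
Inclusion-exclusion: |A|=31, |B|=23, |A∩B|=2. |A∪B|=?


|A ∪ B| = |A| + |B| - |A ∩ B|
= 31 + 23 - 2
= 52

|A ∪ B| = 52


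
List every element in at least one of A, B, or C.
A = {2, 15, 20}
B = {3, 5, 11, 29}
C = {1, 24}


A ∪ B = {2, 3, 5, 11, 15, 20, 29}
(A ∪ B) ∪ C = {1, 2, 3, 5, 11, 15, 20, 24, 29}

A ∪ B ∪ C = {1, 2, 3, 5, 11, 15, 20, 24, 29}


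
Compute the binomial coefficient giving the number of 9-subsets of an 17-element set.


C(n,k) = n! / (k!(n-k)!)
C(17,9) = 17! / (9!8!)
= 24310

C(17,9) = 24310


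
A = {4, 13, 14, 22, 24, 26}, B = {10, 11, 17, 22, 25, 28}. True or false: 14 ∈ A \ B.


A = {4, 13, 14, 22, 24, 26}, B = {10, 11, 17, 22, 25, 28}
A \ B = elements in A but not in B
A \ B = {4, 13, 14, 24, 26}
Checking if 14 ∈ A \ B
14 is in A \ B → True

14 ∈ A \ B


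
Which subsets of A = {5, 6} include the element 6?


A subset of A contains 6 iff the remaining 1 elements form any subset of A \ {6}.
Count: 2^(n-1) = 2^1 = 2
Subsets containing 6: {6}, {5, 6}

Subsets containing 6 (2 total): {6}, {5, 6}
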